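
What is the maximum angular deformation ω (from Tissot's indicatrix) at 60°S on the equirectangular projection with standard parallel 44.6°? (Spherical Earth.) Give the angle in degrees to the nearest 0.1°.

20.1°

In the equirectangular projection with standard parallel φ₀ = 44.6° (x = Rλ cos φ₀, y = Rφ), meridians are true-scale (h = 1) and the parallel scale is k = cos φ₀ / cos φ.
At 60°: h = 1.000, k = 1.424; principal scales a = 1.424, b = 1.000.
sin(ω/2) = (a − b)/(a + b) = 0.4241/2.424 = 0.1749, so ω = 2 arcsin(0.1749) ≈ 20.1°.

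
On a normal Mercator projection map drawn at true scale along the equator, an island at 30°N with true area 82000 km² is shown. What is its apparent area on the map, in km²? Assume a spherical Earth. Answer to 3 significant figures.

109000 km²

Mercator is conformal, so the point scale is isotropic: h = k = sec φ = 1/cos φ.
Areal scale = k² = sec²φ = 1/cos²(30°) = 1/0.8660² = 1.333.
Apparent area = 82000 × 1.333 ≈ 109000 km².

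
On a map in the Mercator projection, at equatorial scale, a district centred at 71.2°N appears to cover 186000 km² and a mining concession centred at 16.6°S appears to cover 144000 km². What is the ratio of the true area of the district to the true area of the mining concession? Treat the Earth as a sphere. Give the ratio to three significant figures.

0.146

On Mercator the areal scale is sec²φ, so true area = apparent × cos²φ.
True area of district: 186000 × cos²(71.2°) = 186000 × 0.1039 = 19320 km².
True area of mining concession: 144000 × cos²(16.6°) = 144000 × 0.9184 = 132200 km².
Ratio = 19320 / 132200 ≈ 0.146.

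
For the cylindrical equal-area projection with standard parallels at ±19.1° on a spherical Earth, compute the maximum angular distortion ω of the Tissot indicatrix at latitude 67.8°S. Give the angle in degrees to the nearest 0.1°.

A cylindrical equal-area projection with standard parallel φ₀ has meridian scale h = cos φ / cos φ₀ and parallel scale k = cos φ₀ / cos φ (so areas are preserved, h·k = 1).
At 67.8°: h = 0.3999, k = 2.501; principal scales a = 2.501, b = 0.3999.
sin(ω/2) = (a − b)/(a + b) = 2.101/2.901 = 0.7243, so ω = 2 arcsin(0.7243) ≈ 92.8°.

92.8°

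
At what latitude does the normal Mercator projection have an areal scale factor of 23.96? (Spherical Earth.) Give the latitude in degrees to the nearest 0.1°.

78.2°

Mercator areal scale is sec²φ.
sec²φ = 23.96  ⇒  cos²φ = 0.04174  ⇒  cos φ = 0.2043.
φ = arccos(0.2043) ≈ 78.2°.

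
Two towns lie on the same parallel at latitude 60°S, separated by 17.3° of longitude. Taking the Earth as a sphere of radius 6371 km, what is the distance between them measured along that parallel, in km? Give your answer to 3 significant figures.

Arc length along a parallel = R cos φ · Δλ (with Δλ in radians).
= 6371 × cos 60° × (17.3° × π/180) = 6371 × 0.5000 × 0.3019 ≈ 962 km.

962 km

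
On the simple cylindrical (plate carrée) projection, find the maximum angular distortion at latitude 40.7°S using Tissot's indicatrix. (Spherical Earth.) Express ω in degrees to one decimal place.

15.8°

Plate carrée maps x = Rλ, y = Rφ. The meridian scale is h = 1 and the parallel scale is k = 1/cos φ = sec φ.
At 40.7°: h = 1.000, k = 1.319; principal scales a = 1.319, b = 1.000.
sin(ω/2) = (a − b)/(a + b) = 0.3190/2.319 = 0.1376, so ω = 2 arcsin(0.1376) ≈ 15.8°.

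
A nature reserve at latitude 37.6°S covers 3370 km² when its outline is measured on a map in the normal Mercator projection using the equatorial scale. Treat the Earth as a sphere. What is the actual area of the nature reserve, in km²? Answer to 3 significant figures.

Mercator is conformal, so the point scale is isotropic: h = k = sec φ = 1/cos φ.
Areal scale = k² = sec²φ = 1/cos²(37.6°) = 1/0.7923² = 1.593.
True area = apparent / (areal scale) = 3370 / 1.593 ≈ 2120 km².

2120 km²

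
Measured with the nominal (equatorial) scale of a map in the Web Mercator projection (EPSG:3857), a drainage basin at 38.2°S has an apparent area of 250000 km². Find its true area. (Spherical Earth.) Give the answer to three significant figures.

Mercator is conformal, so the point scale is isotropic: h = k = sec φ = 1/cos φ.
Areal scale = k² = sec²φ = 1/cos²(38.2°) = 1/0.7859² = 1.619.
True area = apparent / (areal scale) = 250000 / 1.619 ≈ 154000 km².

154000 km²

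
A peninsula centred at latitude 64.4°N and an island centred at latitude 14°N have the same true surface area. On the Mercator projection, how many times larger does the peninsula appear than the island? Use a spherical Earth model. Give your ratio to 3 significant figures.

Mercator is conformal with k = sec φ, so areal scale = k² = sec²φ.
At 64.4°: sec²(64.4°) = 1/0.4321² = 5.356.
At 14°: sec²(14°) = 1/0.9703² = 1.062.
Ratio = 5.356/1.062 = cos²(14°)/cos²(64.4°) ≈ 5.04.

5.04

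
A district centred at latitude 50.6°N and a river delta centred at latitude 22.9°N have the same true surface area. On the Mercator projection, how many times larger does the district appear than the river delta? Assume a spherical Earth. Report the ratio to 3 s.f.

2.11

Mercator areal scale is sec²φ.
At 50.6°: sec²(50.6°) = 1/0.6347² = 2.482.
At 22.9°: sec²(22.9°) = 1/0.9212² = 1.178.
Ratio = 2.482/1.178 = cos²(22.9°)/cos²(50.6°) ≈ 2.11.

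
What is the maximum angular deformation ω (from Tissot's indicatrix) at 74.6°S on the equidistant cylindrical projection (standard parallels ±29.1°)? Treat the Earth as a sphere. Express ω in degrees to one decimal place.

In the equirectangular projection with standard parallel φ₀ = 29.1° (x = Rλ cos φ₀, y = Rφ), meridians are true-scale (h = 1) and the parallel scale is k = cos φ₀ / cos φ.
At 74.6°: h = 1.000, k = 3.290; principal scales a = 3.290, b = 1.000.
sin(ω/2) = (a − b)/(a + b) = 2.290/4.290 = 0.5338, so ω = 2 arcsin(0.5338) ≈ 64.5°.

64.5°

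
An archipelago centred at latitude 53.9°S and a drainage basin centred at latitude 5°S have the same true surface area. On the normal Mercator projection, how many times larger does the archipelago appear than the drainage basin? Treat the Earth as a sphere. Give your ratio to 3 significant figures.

2.86

Mercator is conformal with k = sec φ, so areal scale = k² = sec²φ.
At 53.9°: sec²(53.9°) = 1/0.5892² = 2.881.
At 5°: sec²(5°) = 1/0.9962² = 1.008.
Ratio = 2.881/1.008 = cos²(5°)/cos²(53.9°) ≈ 2.86.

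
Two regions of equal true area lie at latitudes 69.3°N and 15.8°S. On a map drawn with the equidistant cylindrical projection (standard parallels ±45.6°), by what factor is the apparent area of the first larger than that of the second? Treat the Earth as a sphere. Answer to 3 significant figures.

With standard parallel φ₀ = 45.6°, the equirectangular projection gives x = Rλ cos φ₀, y = Rφ, so h = 1 and k = cos 45.6° / cos φ.
Areal scale at 69.3°: h·k = 1.000 × 1.979 = 1.979.
Areal scale at 15.8°: h·k = 1.000 × 0.7271 = 0.7271.
Ratio = 1.979/0.7271 ≈ 2.72.

2.72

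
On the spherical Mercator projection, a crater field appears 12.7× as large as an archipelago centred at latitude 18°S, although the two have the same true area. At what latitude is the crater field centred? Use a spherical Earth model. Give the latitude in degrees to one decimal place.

For equal true areas on Mercator, apparent areas scale as sec²φ, so the ratio is cos²φ₂ / cos²φ₁.
cos²φ₂ / cos²φ₁ = 12.7  ⇒  cos φ₁ = cos 18° / √12.7 = 0.9511/3.564 = 0.2669.
φ₁ = arccos(0.2669) ≈ 74.5°.

74.5°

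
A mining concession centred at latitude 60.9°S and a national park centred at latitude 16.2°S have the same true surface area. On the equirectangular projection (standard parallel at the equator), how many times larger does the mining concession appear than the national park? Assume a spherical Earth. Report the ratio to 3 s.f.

For the equirectangular projection with φ₀ = 0 (plate carrée), h = 1 along meridians and k = sec φ along parallels.
Areal scale at 60.9°: h·k = 1.000 × 2.056 = 2.056.
Areal scale at 16.2°: h·k = 1.000 × 1.041 = 1.041.
Ratio = 2.056/1.041 ≈ 1.97.

1.97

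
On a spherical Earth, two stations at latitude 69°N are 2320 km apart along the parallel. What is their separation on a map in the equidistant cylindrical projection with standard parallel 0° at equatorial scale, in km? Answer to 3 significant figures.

6470 km

Plate carrée maps x = Rλ, y = Rφ. The meridian scale is h = 1 and the parallel scale is k = 1/cos φ = sec φ.
Along the parallel, k = sec 69° = 1/0.3584 = 2.790.
Map distance = 2320 × 2.790 ≈ 6470 km.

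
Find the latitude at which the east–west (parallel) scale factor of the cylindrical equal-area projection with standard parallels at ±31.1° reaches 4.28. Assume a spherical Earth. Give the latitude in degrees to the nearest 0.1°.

A cylindrical equal-area projection with standard parallel φ₀ has meridian scale h = cos φ / cos φ₀ and parallel scale k = cos φ₀ / cos φ (so areas are preserved, h·k = 1).
k = cos φ₀ / cos φ = 4.28  ⇒  cos φ = cos 31.1° / 4.28 = 0.2001.
φ = arccos(0.2001) ≈ 78.5°.

78.5°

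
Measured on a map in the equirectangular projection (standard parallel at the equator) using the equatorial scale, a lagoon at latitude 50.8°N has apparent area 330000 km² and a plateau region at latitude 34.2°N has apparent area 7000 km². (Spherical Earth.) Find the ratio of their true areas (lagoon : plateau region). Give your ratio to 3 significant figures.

36.0

Plate carrée has h = 1 and k = sec φ, giving areal scale sec φ; true area = (apparent area) · cos φ.
True area of lagoon: 330000 × cos(50.8°) = 330000 × 0.6320 = 208600 km².
True area of plateau region: 7000 × cos(34.2°) = 7000 × 0.8271 = 5790 km².
Ratio = 208600 / 5790 ≈ 36.0.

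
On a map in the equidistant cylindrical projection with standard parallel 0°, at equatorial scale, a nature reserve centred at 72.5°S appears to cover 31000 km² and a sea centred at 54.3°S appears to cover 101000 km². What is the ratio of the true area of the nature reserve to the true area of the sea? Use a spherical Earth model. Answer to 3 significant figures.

On the plate carrée, areal scale = h·k = 1 × sec φ, so true area = apparent × cos φ.
True area of nature reserve: 31000 × cos(72.5°) = 31000 × 0.3007 = 9322 km².
True area of sea: 101000 × cos(54.3°) = 101000 × 0.5835 = 58940 km².
Ratio = 9322 / 58940 ≈ 0.158.

0.158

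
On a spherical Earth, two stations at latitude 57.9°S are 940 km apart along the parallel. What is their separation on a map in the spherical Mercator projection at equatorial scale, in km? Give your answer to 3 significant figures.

1770 km

Mercator is conformal, so the point scale is isotropic: h = k = sec φ = 1/cos φ.
Along the parallel, k = sec 57.9° = 1/0.5314 = 1.882.
Map distance = 940 × 1.882 ≈ 1770 km.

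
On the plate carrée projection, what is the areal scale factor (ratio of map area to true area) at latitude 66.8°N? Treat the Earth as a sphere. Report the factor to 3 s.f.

2.54

In the plate carrée (x = Rλ, y = Rφ), meridians are true-scale (h = 1) and parallels are stretched by k = sec φ.
Areal scale = h·k = 1 × sec φ; at 66.8°, h = 1.000, k = 2.538, so h·k = 2.538.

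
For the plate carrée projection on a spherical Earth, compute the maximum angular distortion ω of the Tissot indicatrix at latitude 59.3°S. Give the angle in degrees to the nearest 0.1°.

37.8°

For the equirectangular projection with φ₀ = 0 (plate carrée), h = 1 along meridians and k = sec φ along parallels.
At 59.3°: h = 1.000, k = 1.959; principal scales a = 1.959, b = 1.000.
sin(ω/2) = (a − b)/(a + b) = 0.9587/2.959 = 0.3240, so ω = 2 arcsin(0.3240) ≈ 37.8°.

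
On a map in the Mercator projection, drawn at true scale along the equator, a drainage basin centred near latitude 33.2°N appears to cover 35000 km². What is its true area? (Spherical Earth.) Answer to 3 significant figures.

The Mercator projection is conformal; its linear scale factor is the same in every direction and equals sec φ = 1/cos φ.
Areal scale = k² = sec²φ = 1/cos²(33.2°) = 1/0.8368² = 1.428.
True area = apparent / (areal scale) = 35000 / 1.428 ≈ 24500 km².

24500 km²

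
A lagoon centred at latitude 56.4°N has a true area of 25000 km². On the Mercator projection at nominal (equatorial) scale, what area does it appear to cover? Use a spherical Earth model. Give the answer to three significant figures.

81600 km²

For Mercator, h = k = sec φ (a conformal cylindrical projection has a single point scale, 1/cos φ).
Areal scale = k² = sec²φ = 1/cos²(56.4°) = 1/0.5534² = 3.265.
Apparent area = 25000 × 3.265 ≈ 81600 km².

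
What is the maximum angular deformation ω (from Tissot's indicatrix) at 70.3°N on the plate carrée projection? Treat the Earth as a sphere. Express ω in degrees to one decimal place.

59.4°

For the equirectangular projection with φ₀ = 0 (plate carrée), h = 1 along meridians and k = sec φ along parallels.
At 70.3°: h = 1.000, k = 2.967; principal scales a = 2.967, b = 1.000.
sin(ω/2) = (a − b)/(a + b) = 1.967/3.967 = 0.4958, so ω = 2 arcsin(0.4958) ≈ 59.4°.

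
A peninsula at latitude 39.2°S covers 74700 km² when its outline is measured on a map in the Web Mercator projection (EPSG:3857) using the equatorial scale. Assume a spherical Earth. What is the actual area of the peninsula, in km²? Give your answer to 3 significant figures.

44900 km²

For Mercator, h = k = sec φ (a conformal cylindrical projection has a single point scale, 1/cos φ).
Areal scale = k² = sec²φ = 1/cos²(39.2°) = 1/0.7749² = 1.665.
True area = apparent / (areal scale) = 74700 / 1.665 ≈ 44900 km².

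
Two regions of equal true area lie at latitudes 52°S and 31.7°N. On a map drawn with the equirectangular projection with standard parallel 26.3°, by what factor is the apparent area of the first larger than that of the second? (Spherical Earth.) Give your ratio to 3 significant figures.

1.38

In the equirectangular projection with standard parallel φ₀ = 26.3° (x = Rλ cos φ₀, y = Rφ), meridians are true-scale (h = 1) and the parallel scale is k = cos φ₀ / cos φ.
Areal scale at 52°: h·k = 1.000 × 1.456 = 1.456.
Areal scale at 31.7°: h·k = 1.000 × 1.054 = 1.054.
Ratio = 1.456/1.054 ≈ 1.38.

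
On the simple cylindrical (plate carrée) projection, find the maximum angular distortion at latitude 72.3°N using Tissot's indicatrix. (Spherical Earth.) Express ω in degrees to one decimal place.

64.5°

In the plate carrée (x = Rλ, y = Rφ), meridians are true-scale (h = 1) and parallels are stretched by k = sec φ.
At 72.3°: h = 1.000, k = 3.289; principal scales a = 3.289, b = 1.000.
sin(ω/2) = (a − b)/(a + b) = 2.289/4.289 = 0.5337, so ω = 2 arcsin(0.5337) ≈ 64.5°.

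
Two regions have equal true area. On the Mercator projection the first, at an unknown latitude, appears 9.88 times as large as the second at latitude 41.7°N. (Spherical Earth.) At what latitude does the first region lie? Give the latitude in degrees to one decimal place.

76.3°

For equal true areas on Mercator, apparent areas scale as sec²φ, so the ratio is cos²φ₂ / cos²φ₁.
cos²φ₂ / cos²φ₁ = 9.88  ⇒  cos φ₁ = cos 41.7° / √9.88 = 0.7466/3.143 = 0.2375.
φ₁ = arccos(0.2375) ≈ 76.3°.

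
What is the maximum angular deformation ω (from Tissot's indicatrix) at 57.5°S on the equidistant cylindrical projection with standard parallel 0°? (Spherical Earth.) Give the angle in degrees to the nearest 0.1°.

35.0°

In the plate carrée (x = Rλ, y = Rφ), meridians are true-scale (h = 1) and parallels are stretched by k = sec φ.
At 57.5°: h = 1.000, k = 1.861; principal scales a = 1.861, b = 1.000.
sin(ω/2) = (a − b)/(a + b) = 0.8612/2.861 = 0.3010, so ω = 2 arcsin(0.3010) ≈ 35.0°.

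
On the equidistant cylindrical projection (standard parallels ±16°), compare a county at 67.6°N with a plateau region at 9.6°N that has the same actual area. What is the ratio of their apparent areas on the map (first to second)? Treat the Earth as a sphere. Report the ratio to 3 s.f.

2.59

The equidistant cylindrical projection with φ₀ = 16° has h = 1 (meridians true) and k = cos φ₀ / cos φ along parallels.
Areal scale at 67.6°: h·k = 1.000 × 2.523 = 2.523.
Areal scale at 9.6°: h·k = 1.000 × 0.9749 = 0.9749.
Ratio = 2.523/0.9749 ≈ 2.59.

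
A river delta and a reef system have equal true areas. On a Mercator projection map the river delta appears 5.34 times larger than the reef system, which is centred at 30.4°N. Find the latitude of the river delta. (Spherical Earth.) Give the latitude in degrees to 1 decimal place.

68.1°

Mercator areal scale is sec²φ, so apparent-area ratio = sec²φ₁ / sec²φ₂ = cos²φ₂ / cos²φ₁.
cos²φ₂ / cos²φ₁ = 5.34  ⇒  cos φ₁ = cos 30.4° / √5.34 = 0.8625/2.311 = 0.3732.
φ₁ = arccos(0.3732) ≈ 68.1°.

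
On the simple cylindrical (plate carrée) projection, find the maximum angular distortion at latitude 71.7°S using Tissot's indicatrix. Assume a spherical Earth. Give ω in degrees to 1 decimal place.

62.9°

Plate carrée maps x = Rλ, y = Rφ. The meridian scale is h = 1 and the parallel scale is k = 1/cos φ = sec φ.
At 71.7°: h = 1.000, k = 3.185; principal scales a = 3.185, b = 1.000.
sin(ω/2) = (a − b)/(a + b) = 2.185/4.185 = 0.5221, so ω = 2 arcsin(0.5221) ≈ 62.9°.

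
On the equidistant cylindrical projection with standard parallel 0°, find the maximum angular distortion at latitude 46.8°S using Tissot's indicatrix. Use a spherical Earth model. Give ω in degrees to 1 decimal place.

21.6°

For the equirectangular projection with φ₀ = 0 (plate carrée), h = 1 along meridians and k = sec φ along parallels.
At 46.8°: h = 1.000, k = 1.461; principal scales a = 1.461, b = 1.000.
sin(ω/2) = (a − b)/(a + b) = 0.4608/2.461 = 0.1873, so ω = 2 arcsin(0.1873) ≈ 21.6°.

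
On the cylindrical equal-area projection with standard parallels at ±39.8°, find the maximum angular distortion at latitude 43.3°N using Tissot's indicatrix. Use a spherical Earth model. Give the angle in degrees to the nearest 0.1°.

For cylindrical equal-area with standard parallel φ₀, h = cos φ / cos φ₀ and k = cos φ₀ / cos φ, so h·k = 1.
At 43.3°: h = 0.9473, k = 1.056; principal scales a = 1.056, b = 0.9473.
sin(ω/2) = (a − b)/(a + b) = 0.1084/2.003 = 0.05412, so ω = 2 arcsin(0.05412) ≈ 6.2°.

6.2°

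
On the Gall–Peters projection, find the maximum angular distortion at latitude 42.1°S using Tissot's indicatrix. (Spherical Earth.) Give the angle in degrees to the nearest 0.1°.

5.5°

Gall–Peters is a cylindrical equal-area projection with standard parallels at ±45°. For cylindrical equal-area with standard parallel φ₀, h = cos φ / cos φ₀ and k = cos φ₀ / cos φ, so h·k = 1.
At 42.1°: h = 1.049, k = 0.9530; principal scales a = 1.049, b = 0.9530.
sin(ω/2) = (a − b)/(a + b) = 0.09631/2.002 = 0.04810, so ω = 2 arcsin(0.04810) ≈ 5.5°.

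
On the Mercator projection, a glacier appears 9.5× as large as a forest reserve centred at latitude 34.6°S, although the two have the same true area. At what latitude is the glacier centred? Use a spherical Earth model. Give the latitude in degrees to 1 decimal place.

74.5°

On Mercator, (apparent₁)/(apparent₂) = sec²φ₁ / sec²φ₂ when true areas are equal.
cos²φ₂ / cos²φ₁ = 9.5  ⇒  cos φ₁ = cos 34.6° / √9.5 = 0.8231/3.082 = 0.2671.
φ₁ = arccos(0.2671) ≈ 74.5°.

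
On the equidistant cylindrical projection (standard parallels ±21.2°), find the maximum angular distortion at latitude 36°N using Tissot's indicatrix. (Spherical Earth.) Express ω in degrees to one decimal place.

In the equirectangular projection with standard parallel φ₀ = 21.2° (x = Rλ cos φ₀, y = Rφ), meridians are true-scale (h = 1) and the parallel scale is k = cos φ₀ / cos φ.
At 36°: h = 1.000, k = 1.152; principal scales a = 1.152, b = 1.000.
sin(ω/2) = (a − b)/(a + b) = 0.1524/2.152 = 0.07081, so ω = 2 arcsin(0.07081) ≈ 8.1°.

8.1°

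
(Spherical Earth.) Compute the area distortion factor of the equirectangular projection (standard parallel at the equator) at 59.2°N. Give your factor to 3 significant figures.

For the equirectangular projection with φ₀ = 0 (plate carrée), h = 1 along meridians and k = sec φ along parallels.
Areal scale = h·k = 1 × sec φ; at 59.2°, h = 1.000, k = 1.953, so h·k = 1.953.

1.95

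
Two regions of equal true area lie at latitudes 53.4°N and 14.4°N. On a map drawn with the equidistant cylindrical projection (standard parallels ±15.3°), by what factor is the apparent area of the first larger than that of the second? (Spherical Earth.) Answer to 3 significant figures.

1.62

In the equirectangular projection with standard parallel φ₀ = 15.3° (x = Rλ cos φ₀, y = Rφ), meridians are true-scale (h = 1) and the parallel scale is k = cos φ₀ / cos φ.
Areal scale at 53.4°: h·k = 1.000 × 1.618 = 1.618.
Areal scale at 14.4°: h·k = 1.000 × 0.9958 = 0.9958.
Ratio = 1.618/0.9958 ≈ 1.62.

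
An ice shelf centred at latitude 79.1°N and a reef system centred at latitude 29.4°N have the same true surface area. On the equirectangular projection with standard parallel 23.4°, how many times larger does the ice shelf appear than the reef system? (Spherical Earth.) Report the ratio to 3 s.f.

The equidistant cylindrical projection with φ₀ = 23.4° has h = 1 (meridians true) and k = cos φ₀ / cos φ along parallels.
Areal scale at 79.1°: h·k = 1.000 × 4.853 = 4.853.
Areal scale at 29.4°: h·k = 1.000 × 1.053 = 1.053.
Ratio = 4.853/1.053 ≈ 4.61.

4.61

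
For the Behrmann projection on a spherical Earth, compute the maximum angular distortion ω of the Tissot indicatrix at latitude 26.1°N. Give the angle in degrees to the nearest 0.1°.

Behrmann is a cylindrical equal-area projection with standard parallels at ±30°. A cylindrical equal-area projection with standard parallel φ₀ has meridian scale h = cos φ / cos φ₀ and parallel scale k = cos φ₀ / cos φ (so areas are preserved, h·k = 1).
At 26.1°: h = 1.037, k = 0.9644; principal scales a = 1.037, b = 0.9644.
sin(ω/2) = (a − b)/(a + b) = 0.07259/2.001 = 0.03627, so ω = 2 arcsin(0.03627) ≈ 4.2°.

4.2°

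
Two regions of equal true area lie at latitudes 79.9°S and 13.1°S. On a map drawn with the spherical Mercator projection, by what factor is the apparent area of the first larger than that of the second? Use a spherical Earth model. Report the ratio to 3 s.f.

Mercator areal scale is sec²φ.
At 79.9°: sec²(79.9°) = 1/0.1754² = 32.52.
At 13.1°: sec²(13.1°) = 1/0.9740² = 1.054.
Ratio = 32.52/1.054 = cos²(13.1°)/cos²(79.9°) ≈ 30.8.

30.8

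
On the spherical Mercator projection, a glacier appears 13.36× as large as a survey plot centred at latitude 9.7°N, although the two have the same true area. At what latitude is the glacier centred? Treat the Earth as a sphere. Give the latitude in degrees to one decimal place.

74.4°

For equal true areas on Mercator, apparent areas scale as sec²φ, so the ratio is cos²φ₂ / cos²φ₁.
cos²φ₂ / cos²φ₁ = 13.36  ⇒  cos φ₁ = cos 9.7° / √13.36 = 0.9857/3.655 = 0.2697.
φ₁ = arccos(0.2697) ≈ 74.4°.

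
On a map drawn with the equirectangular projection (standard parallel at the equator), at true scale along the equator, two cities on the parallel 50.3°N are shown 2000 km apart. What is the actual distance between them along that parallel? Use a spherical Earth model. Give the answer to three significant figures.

In the plate carrée (x = Rλ, y = Rφ), meridians are true-scale (h = 1) and parallels are stretched by k = sec φ.
Along the parallel at 50.3°, map distances are exaggerated by k = sec 50.3° = 1.566.
True distance = 2000 / 1.566 = 2000 × cos 50.3° ≈ 1280 km.

1280 km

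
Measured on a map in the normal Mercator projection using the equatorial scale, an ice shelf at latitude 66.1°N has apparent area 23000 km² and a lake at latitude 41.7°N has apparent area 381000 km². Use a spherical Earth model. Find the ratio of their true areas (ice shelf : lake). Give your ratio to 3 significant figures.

Since Mercator area scale is 1/cos²φ, the true area equals the apparent area multiplied by cos²φ.
True area of ice shelf: 23000 × cos²(66.1°) = 23000 × 0.1641 = 3775 km².
True area of lake: 381000 × cos²(41.7°) = 381000 × 0.5575 = 212400 km².
Ratio = 3775 / 212400 ≈ 0.0178.

0.0178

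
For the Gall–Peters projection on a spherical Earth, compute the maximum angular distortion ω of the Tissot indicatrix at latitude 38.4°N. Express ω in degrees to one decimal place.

Gall–Peters is a cylindrical equal-area projection with standard parallels at ±45°. Cylindrical equal-area (φ₀ = 45°): h = cos φ / cos 45° along meridians, k = cos 45° / cos φ along parallels; h·k = 1.
At 38.4°: h = 1.108, k = 0.9023; principal scales a = 1.108, b = 0.9023.
sin(ω/2) = (a − b)/(a + b) = 0.2060/2.011 = 0.1025, so ω = 2 arcsin(0.1025) ≈ 11.8°.

11.8°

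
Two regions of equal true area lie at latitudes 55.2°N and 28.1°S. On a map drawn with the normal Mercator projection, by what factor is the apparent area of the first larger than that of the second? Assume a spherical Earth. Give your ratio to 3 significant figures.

Mercator areal scale is sec²φ.
At 55.2°: sec²(55.2°) = 1/0.5707² = 3.070.
At 28.1°: sec²(28.1°) = 1/0.8821² = 1.285.
Ratio = 3.070/1.285 = cos²(28.1°)/cos²(55.2°) ≈ 2.39.

2.39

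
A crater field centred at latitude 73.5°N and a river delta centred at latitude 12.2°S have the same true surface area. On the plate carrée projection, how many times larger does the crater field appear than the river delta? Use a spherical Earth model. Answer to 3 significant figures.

3.44

For the equirectangular projection with φ₀ = 0 (plate carrée), h = 1 along meridians and k = sec φ along parallels.
Areal scale at 73.5°: h·k = 1.000 × 3.521 = 3.521.
Areal scale at 12.2°: h·k = 1.000 × 1.023 = 1.023.
Ratio = 3.521/1.023 ≈ 3.44.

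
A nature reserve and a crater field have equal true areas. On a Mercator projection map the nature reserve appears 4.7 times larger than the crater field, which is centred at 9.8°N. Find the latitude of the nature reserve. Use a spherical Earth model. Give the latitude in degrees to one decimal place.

63.0°

On Mercator, (apparent₁)/(apparent₂) = sec²φ₁ / sec²φ₂ when true areas are equal.
cos²φ₂ / cos²φ₁ = 4.7  ⇒  cos φ₁ = cos 9.8° / √4.7 = 0.9854/2.168 = 0.4545.
φ₁ = arccos(0.4545) ≈ 63.0°.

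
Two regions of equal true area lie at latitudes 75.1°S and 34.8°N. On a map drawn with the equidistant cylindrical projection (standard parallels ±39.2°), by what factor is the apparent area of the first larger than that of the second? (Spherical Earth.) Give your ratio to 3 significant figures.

The equidistant cylindrical projection with φ₀ = 39.2° has h = 1 (meridians true) and k = cos φ₀ / cos φ along parallels.
Areal scale at 75.1°: h·k = 1.000 × 3.014 = 3.014.
Areal scale at 34.8°: h·k = 1.000 × 0.9437 = 0.9437.
Ratio = 3.014/0.9437 ≈ 3.19.

3.19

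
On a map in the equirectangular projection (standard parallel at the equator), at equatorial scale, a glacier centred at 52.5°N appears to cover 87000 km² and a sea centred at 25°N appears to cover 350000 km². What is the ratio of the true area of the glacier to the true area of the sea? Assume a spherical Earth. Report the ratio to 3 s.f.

0.167

Plate carrée has h = 1 and k = sec φ, giving areal scale sec φ; true area = (apparent area) · cos φ.
True area of glacier: 87000 × cos(52.5°) = 87000 × 0.6088 = 52960 km².
True area of sea: 350000 × cos(25°) = 350000 × 0.9063 = 317200 km².
Ratio = 52960 / 317200 ≈ 0.167.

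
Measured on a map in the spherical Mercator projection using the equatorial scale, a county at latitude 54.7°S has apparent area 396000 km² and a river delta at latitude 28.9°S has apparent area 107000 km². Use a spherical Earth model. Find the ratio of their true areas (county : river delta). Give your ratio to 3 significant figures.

1.61

On Mercator the areal scale is sec²φ, so true area = apparent × cos²φ.
True area of county: 396000 × cos²(54.7°) = 396000 × 0.3339 = 132200 km².
True area of river delta: 107000 × cos²(28.9°) = 107000 × 0.7664 = 82010 km².
Ratio = 132200 / 82010 ≈ 1.61.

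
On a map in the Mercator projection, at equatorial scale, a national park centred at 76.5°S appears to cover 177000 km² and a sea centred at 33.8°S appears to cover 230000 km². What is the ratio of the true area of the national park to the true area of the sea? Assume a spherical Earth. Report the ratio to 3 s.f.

Mercator's areal exaggeration is sec²φ; hence true area = (apparent area) · cos²φ.
True area of national park: 177000 × cos²(76.5°) = 177000 × 0.05450 = 9646 km².
True area of sea: 230000 × cos²(33.8°) = 230000 × 0.6905 = 158800 km².
Ratio = 9646 / 158800 ≈ 0.0607.

0.0607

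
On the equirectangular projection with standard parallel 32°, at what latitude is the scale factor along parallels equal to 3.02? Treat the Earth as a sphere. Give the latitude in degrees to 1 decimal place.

73.7°

With standard parallel φ₀ = 32°, the equirectangular projection gives x = Rλ cos φ₀, y = Rφ, so h = 1 and k = cos 32° / cos φ.
k = cos φ₀ / cos φ = 3.02  ⇒  cos φ = cos 32° / 3.02 = 0.2808.
φ = arccos(0.2808) ≈ 73.7°.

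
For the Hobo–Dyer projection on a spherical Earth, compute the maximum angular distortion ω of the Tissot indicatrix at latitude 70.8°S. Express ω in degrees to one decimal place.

89.9°

Hobo–Dyer is a cylindrical equal-area projection with standard parallels at ±37.5°. Cylindrical equal-area (φ₀ = 37.5°): h = cos φ / cos 37.5° along meridians, k = cos 37.5° / cos φ along parallels; h·k = 1.
At 70.8°: h = 0.4145, k = 2.412; principal scales a = 2.412, b = 0.4145.
sin(ω/2) = (a − b)/(a + b) = 1.998/2.827 = 0.7067, so ω = 2 arcsin(0.7067) ≈ 89.9°.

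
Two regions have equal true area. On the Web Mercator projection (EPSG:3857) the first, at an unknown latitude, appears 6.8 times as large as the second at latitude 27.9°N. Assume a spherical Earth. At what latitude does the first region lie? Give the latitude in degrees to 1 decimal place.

On Mercator, (apparent₁)/(apparent₂) = sec²φ₁ / sec²φ₂ when true areas are equal.
cos²φ₂ / cos²φ₁ = 6.8  ⇒  cos φ₁ = cos 27.9° / √6.8 = 0.8838/2.608 = 0.3389.
φ₁ = arccos(0.3389) ≈ 70.2°.

70.2°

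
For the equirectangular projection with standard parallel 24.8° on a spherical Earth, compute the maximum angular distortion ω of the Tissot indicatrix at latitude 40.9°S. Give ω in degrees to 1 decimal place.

10.5°

In the equirectangular projection with standard parallel φ₀ = 24.8° (x = Rλ cos φ₀, y = Rφ), meridians are true-scale (h = 1) and the parallel scale is k = cos φ₀ / cos φ.
At 40.9°: h = 1.000, k = 1.201; principal scales a = 1.201, b = 1.000.
sin(ω/2) = (a − b)/(a + b) = 0.2010/2.201 = 0.09132, so ω = 2 arcsin(0.09132) ≈ 10.5°.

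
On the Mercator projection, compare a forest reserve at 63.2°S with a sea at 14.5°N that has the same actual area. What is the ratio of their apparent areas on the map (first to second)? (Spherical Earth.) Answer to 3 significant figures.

4.61

Mercator areal scale is sec²φ.
At 63.2°: sec²(63.2°) = 1/0.4509² = 4.919.
At 14.5°: sec²(14.5°) = 1/0.9681² = 1.067.
Ratio = 4.919/1.067 = cos²(14.5°)/cos²(63.2°) ≈ 4.61.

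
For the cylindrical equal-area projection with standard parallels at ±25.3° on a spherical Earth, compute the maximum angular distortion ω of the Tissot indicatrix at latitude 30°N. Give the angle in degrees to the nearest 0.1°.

4.9°

A cylindrical equal-area projection with standard parallel φ₀ has meridian scale h = cos φ / cos φ₀ and parallel scale k = cos φ₀ / cos φ (so areas are preserved, h·k = 1).
At 30°: h = 0.9579, k = 1.044; principal scales a = 1.044, b = 0.9579.
sin(ω/2) = (a − b)/(a + b) = 0.08604/2.002 = 0.04298, so ω = 2 arcsin(0.04298) ≈ 4.9°.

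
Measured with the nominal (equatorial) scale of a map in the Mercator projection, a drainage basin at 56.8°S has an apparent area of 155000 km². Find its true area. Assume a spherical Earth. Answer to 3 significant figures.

The Mercator projection is conformal; its linear scale factor is the same in every direction and equals sec φ = 1/cos φ.
Areal scale = k² = sec²φ = 1/cos²(56.8°) = 1/0.5476² = 3.335.
True area = apparent / (areal scale) = 155000 / 3.335 ≈ 46500 km².

46500 km²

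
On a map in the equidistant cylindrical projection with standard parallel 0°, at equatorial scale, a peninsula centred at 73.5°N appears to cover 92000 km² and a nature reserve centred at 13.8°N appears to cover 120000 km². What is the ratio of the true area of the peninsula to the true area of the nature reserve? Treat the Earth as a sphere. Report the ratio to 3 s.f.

0.224

On the plate carrée, areal scale = h·k = 1 × sec φ, so true area = apparent × cos φ.
True area of peninsula: 92000 × cos(73.5°) = 92000 × 0.2840 = 26130 km².
True area of nature reserve: 120000 × cos(13.8°) = 120000 × 0.9711 = 116500 km².
Ratio = 26130 / 116500 ≈ 0.224.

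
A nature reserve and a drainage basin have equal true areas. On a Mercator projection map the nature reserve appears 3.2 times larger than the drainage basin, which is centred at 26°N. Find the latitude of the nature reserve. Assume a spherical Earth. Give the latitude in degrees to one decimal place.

59.8°

On Mercator, (apparent₁)/(apparent₂) = sec²φ₁ / sec²φ₂ when true areas are equal.
cos²φ₂ / cos²φ₁ = 3.2  ⇒  cos φ₁ = cos 26° / √3.2 = 0.8988/1.789 = 0.5024.
φ₁ = arccos(0.5024) ≈ 59.8°.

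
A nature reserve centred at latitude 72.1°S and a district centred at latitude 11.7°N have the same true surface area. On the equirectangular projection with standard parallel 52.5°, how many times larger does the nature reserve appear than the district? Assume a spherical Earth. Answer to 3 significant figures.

In the equirectangular projection with standard parallel φ₀ = 52.5° (x = Rλ cos φ₀, y = Rφ), meridians are true-scale (h = 1) and the parallel scale is k = cos φ₀ / cos φ.
Areal scale at 72.1°: h·k = 1.000 × 1.981 = 1.981.
Areal scale at 11.7°: h·k = 1.000 × 0.6217 = 0.6217.
Ratio = 1.981/0.6217 ≈ 3.19.

3.19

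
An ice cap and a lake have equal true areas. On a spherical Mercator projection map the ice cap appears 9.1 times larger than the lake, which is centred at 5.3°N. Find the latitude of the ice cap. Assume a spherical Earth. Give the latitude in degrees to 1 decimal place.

On Mercator, (apparent₁)/(apparent₂) = sec²φ₁ / sec²φ₂ when true areas are equal.
cos²φ₂ / cos²φ₁ = 9.1  ⇒  cos φ₁ = cos 5.3° / √9.1 = 0.9957/3.017 = 0.3301.
φ₁ = arccos(0.3301) ≈ 70.7°.

70.7°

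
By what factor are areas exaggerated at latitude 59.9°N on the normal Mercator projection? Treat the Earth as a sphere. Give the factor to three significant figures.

3.98

The Mercator projection is conformal; its linear scale factor is the same in every direction and equals sec φ = 1/cos φ.
Areal scale = k² = sec²φ = 1/cos²(59.9°) = 1/0.5015² = 3.976.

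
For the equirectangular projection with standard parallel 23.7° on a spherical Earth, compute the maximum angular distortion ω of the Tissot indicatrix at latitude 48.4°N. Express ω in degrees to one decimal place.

18.3°

The equidistant cylindrical projection with φ₀ = 23.7° has h = 1 (meridians true) and k = cos φ₀ / cos φ along parallels.
At 48.4°: h = 1.000, k = 1.379; principal scales a = 1.379, b = 1.000.
sin(ω/2) = (a − b)/(a + b) = 0.3792/2.379 = 0.1594, so ω = 2 arcsin(0.1594) ≈ 18.3°.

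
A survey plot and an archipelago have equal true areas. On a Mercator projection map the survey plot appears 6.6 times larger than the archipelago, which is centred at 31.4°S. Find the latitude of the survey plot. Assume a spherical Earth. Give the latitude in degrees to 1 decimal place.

70.6°

On Mercator, (apparent₁)/(apparent₂) = sec²φ₁ / sec²φ₂ when true areas are equal.
cos²φ₂ / cos²φ₁ = 6.6  ⇒  cos φ₁ = cos 31.4° / √6.6 = 0.8536/2.569 = 0.3322.
φ₁ = arccos(0.3322) ≈ 70.6°.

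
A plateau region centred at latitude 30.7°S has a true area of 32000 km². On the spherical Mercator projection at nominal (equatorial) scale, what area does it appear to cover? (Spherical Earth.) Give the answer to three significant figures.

43300 km²

The Mercator projection is conformal; its linear scale factor is the same in every direction and equals sec φ = 1/cos φ.
Areal scale = k² = sec²φ = 1/cos²(30.7°) = 1/0.8599² = 1.353.
Apparent area = 32000 × 1.353 ≈ 43300 km².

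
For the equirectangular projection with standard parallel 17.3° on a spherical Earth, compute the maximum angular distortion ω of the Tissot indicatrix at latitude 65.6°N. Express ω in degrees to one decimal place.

In the equirectangular projection with standard parallel φ₀ = 17.3° (x = Rλ cos φ₀, y = Rφ), meridians are true-scale (h = 1) and the parallel scale is k = cos φ₀ / cos φ.
At 65.6°: h = 1.000, k = 2.311; principal scales a = 2.311, b = 1.000.
sin(ω/2) = (a − b)/(a + b) = 1.311/3.311 = 0.3960, so ω = 2 arcsin(0.3960) ≈ 46.7°.

46.7°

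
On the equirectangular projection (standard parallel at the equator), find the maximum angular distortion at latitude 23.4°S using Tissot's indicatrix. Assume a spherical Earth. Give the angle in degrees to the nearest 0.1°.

In the plate carrée (x = Rλ, y = Rφ), meridians are true-scale (h = 1) and parallels are stretched by k = sec φ.
At 23.4°: h = 1.000, k = 1.090; principal scales a = 1.090, b = 1.000.
sin(ω/2) = (a − b)/(a + b) = 0.08962/2.090 = 0.04289, so ω = 2 arcsin(0.04289) ≈ 4.9°.

4.9°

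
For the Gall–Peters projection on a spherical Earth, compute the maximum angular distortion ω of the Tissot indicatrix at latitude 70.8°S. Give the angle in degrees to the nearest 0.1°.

80.2°

The Gall–Peters projection is cylindrical equal-area with φ₀ = 45°. Cylindrical equal-area (φ₀ = 45°): h = cos φ / cos 45° along meridians, k = cos 45° / cos φ along parallels; h·k = 1.
At 70.8°: h = 0.4651, k = 2.150; principal scales a = 2.150, b = 0.4651.
sin(ω/2) = (a − b)/(a + b) = 1.685/2.615 = 0.6443, so ω = 2 arcsin(0.6443) ≈ 80.2°.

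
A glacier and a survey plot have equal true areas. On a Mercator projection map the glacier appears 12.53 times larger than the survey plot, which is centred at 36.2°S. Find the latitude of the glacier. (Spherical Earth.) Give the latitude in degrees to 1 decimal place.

76.8°

Mercator areal scale is sec²φ, so apparent-area ratio = sec²φ₁ / sec²φ₂ = cos²φ₂ / cos²φ₁.
cos²φ₂ / cos²φ₁ = 12.53  ⇒  cos φ₁ = cos 36.2° / √12.53 = 0.8070/3.540 = 0.2280.
φ₁ = arccos(0.2280) ≈ 76.8°.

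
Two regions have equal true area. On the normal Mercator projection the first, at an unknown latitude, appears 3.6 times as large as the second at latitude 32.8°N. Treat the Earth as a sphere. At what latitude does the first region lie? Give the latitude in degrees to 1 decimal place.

63.7°

For equal true areas on Mercator, apparent areas scale as sec²φ, so the ratio is cos²φ₂ / cos²φ₁.
cos²φ₂ / cos²φ₁ = 3.6  ⇒  cos φ₁ = cos 32.8° / √3.6 = 0.8406/1.897 = 0.4430.
φ₁ = arccos(0.4430) ≈ 63.7°.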